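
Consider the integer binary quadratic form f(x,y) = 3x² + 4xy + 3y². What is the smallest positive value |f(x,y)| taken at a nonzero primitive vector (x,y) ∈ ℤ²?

translate: b→-2 (≡4 mod 6), so (3,4,3)→(3,-2,2)
flip: (3,-2,2)→(2,2,3)
reduced (well bottom): (2,2,3) with a≤c, −a<b≤a
well minimum = a = 2

2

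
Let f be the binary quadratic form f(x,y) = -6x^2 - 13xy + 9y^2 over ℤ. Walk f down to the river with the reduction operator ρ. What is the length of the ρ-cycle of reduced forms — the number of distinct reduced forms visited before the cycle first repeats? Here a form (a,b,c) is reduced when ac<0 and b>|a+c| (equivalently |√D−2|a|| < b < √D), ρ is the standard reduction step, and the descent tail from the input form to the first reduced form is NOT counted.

D = 385, ⌊√D⌋ = 19
descent: ρ → (9,13,-6)  [lands on river]
river: ρ → (-6,11,11)
river: ρ → (11,11,-6)
river: ρ → (-6,13,9)
river: ρ → (9,5,-10)
river: ρ → (-10,15,4)
river: ρ → (4,17,-6)
river: ρ → (-6,19,1)
river: ρ → (1,19,-6)
river: ρ → (-6,17,4)
river: ρ → (4,15,-10)
river: ρ → (-10,5,9)
ρ-cycle length = 12 (tail of 1 descent step not counted)

12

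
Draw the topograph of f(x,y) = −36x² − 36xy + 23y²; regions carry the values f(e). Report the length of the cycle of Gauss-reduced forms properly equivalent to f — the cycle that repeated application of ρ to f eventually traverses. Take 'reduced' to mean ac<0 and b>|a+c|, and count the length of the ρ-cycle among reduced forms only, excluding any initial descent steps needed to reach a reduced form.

D = 4608, ⌊√D⌋ = 67
descent: ρ → (23,36,-36)  [lands on river]
river: ρ → (-36,36,23)
river: ρ → (23,56,-16)
river: ρ → (-16,40,47)
river: ρ → (47,54,-9)
river: ρ → (-9,54,47)
river: ρ → (47,40,-16)
river: ρ → (-16,56,23)
ρ-cycle length = 8 (tail of 1 descent step not counted)

8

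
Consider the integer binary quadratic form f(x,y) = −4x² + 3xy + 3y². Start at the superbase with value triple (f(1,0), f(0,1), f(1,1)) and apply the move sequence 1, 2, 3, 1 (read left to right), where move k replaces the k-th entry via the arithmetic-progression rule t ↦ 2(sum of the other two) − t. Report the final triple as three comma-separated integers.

start (-4,3,2) = (f(1,0),f(0,1),f(1,1))
replace slot 1: 2·(3+2) − (-4) = 14 → (14,3,2)
replace slot 2: 2·(14+2) − 3 = 29 → (14,29,2)
replace slot 3: 2·(14+29) − 2 = 84 → (14,29,84)
replace slot 1: 2·(29+84) − 14 = 212 → (212,29,84)

212,29,84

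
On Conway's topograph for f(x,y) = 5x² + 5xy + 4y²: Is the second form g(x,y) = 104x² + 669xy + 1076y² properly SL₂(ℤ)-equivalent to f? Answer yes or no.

D₁ = -55, D₂ = -55
f: flip: (5,5,4)→(4,-5,5)
f: translate: b→3 (≡-5 mod 8), so (4,-5,5)→(4,3,4)
f: reduced (well bottom): (4,3,4) with a≤c, −a<b≤a
g: translate: b→45 (≡669 mod 208), so (104,669,1076)→(104,45,5)
g: flip: (104,45,5)→(5,-45,104)
g: translate: b→5 (≡-45 mod 10), so (5,-45,104)→(5,5,4)
g: flip: (5,5,4)→(4,-5,5)
g: translate: b→3 (≡-5 mod 8), so (4,-5,5)→(4,3,4)
g: reduced (well bottom): (4,3,4) with a≤c, −a<b≤a
reduced forms (4, 3, 4) vs (4, 3, 4) ⇒ equivalent

yes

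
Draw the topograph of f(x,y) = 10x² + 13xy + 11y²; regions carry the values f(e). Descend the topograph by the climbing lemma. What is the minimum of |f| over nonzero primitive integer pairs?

translate: b→-7 (≡13 mod 20), so (10,13,11)→(10,-7,8)
flip: (10,-7,8)→(8,7,10)
reduced (well bottom): (8,7,10) with a≤c, −a<b≤a
well minimum = a = 8

8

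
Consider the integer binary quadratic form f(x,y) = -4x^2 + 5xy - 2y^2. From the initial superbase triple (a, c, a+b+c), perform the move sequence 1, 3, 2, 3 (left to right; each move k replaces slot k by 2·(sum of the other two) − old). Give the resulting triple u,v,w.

start (-4,-2,-1) = (f(1,0),f(0,1),f(1,1))
replace slot 1: 2·((-2)+(-1)) − (-4) = -2 → (-2,-2,-1)
replace slot 3: 2·((-2)+(-2)) − (-1) = -7 → (-2,-2,-7)
replace slot 2: 2·((-2)+(-7)) − (-2) = -16 → (-2,-16,-7)
replace slot 3: 2·((-2)+(-16)) − (-7) = -29 → (-2,-16,-29)

-2,-16,-29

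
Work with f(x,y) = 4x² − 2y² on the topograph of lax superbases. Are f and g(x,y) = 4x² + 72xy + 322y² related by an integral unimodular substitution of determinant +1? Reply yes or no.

D₁ = 32, D₂ = 32
river cycle of f (length 2): (-2, 4, 2), (2, 4, -2)
river cycle of g (length 2): (-2, 4, 2), (2, 4, -2)
cycles coincide ⇒ equivalent

yes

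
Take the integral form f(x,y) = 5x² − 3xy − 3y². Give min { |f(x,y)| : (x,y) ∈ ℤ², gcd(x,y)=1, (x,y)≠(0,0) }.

descent: ρ → (-3,3,5)  [lands on river]
river: ρ → (5,7,-1)
river: ρ → (-1,7,5)
river: ρ → (5,3,-3)
closes: descent 1, river 4
min |a| on river = 1

1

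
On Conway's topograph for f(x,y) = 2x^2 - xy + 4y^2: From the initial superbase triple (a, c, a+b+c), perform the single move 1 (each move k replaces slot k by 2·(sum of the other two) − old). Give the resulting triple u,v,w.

start (2,4,5) = (f(1,0),f(0,1),f(1,1))
replace slot 1: 2·(4+5) − 2 = 16 → (16,4,5)

16,4,5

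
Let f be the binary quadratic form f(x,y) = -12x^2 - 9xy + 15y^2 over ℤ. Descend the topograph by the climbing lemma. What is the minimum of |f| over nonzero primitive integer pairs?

descent: ρ → (15,9,-12)  [lands on river]
river: ρ → (-12,15,12)
river: ρ → (12,9,-15)
river: ρ → (-15,21,6)
river: ρ → (6,27,-3)
river: ρ → (-3,27,6)
river: ρ → (6,21,-15)
river: ρ → (-15,9,12)
river: ρ → (12,15,-12)
river: ρ → (-12,9,15)
river: ρ → (15,21,-6)
river: ρ → (-6,27,3)
river: ρ → (3,27,-6)
river: ρ → (-6,21,15)
closes: descent 1, river 14
min |a| on river = 3

3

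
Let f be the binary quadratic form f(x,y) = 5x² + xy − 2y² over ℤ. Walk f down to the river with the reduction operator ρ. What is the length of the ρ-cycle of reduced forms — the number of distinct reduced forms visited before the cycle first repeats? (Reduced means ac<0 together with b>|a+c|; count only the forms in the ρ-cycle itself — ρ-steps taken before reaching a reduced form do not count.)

D = 41, ⌊√D⌋ = 6
descent: ρ → (-2,3,4)  [lands on river]
river: ρ → (4,5,-1)
river: ρ → (-1,5,4)
river: ρ → (4,3,-2)
river: ρ → (-2,5,2)
river: ρ → (2,3,-4)
river: ρ → (-4,5,1)
river: ρ → (1,5,-4)
river: ρ → (-4,3,2)
river: ρ → (2,5,-2)
ρ-cycle length = 10 (tail of 1 descent step not counted)

10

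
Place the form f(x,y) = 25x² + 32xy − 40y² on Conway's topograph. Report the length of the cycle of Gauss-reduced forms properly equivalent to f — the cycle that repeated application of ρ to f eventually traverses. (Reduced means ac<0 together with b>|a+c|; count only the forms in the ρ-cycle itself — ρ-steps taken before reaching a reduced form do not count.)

D = 5024, ⌊√D⌋ = 70
river: ρ → (-40,48,17)
river: ρ → (17,54,-31)
river: ρ → (-31,70,1)
river: ρ → (1,70,-31)
river: ρ → (-31,54,17)
river: ρ → (17,48,-40)
river: ρ → (-40,32,25)
river: ρ → (25,68,-4)
river: ρ → (-4,68,25)
river: ρ → (25,32,-40)
ρ-cycle length = 10 (tail of 0 descent steps not counted)

10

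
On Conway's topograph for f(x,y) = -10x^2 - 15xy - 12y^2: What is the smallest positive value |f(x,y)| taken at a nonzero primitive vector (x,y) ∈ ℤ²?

translate: b→-5 (≡15 mod 20), so (10,15,12)→(10,-5,7)
flip: (10,-5,7)→(7,5,10)
reduced (well bottom): (7,5,10) with a≤c, −a<b≤a
well minimum |f| = |-7| = 7 (negative-definite)

7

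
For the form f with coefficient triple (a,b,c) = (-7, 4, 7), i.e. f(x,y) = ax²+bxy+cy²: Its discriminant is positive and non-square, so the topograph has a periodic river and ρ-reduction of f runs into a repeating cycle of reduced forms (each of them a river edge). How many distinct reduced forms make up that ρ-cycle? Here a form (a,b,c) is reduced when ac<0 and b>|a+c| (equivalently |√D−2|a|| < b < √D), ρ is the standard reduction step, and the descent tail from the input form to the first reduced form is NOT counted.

D = 212, ⌊√D⌋ = 14
river: ρ → (7,10,-4)
river: ρ → (-4,14,1)
river: ρ → (1,14,-4)
river: ρ → (-4,10,7)
river: ρ → (7,4,-7)
river: ρ → (-7,10,4)
river: ρ → (4,14,-1)
river: ρ → (-1,14,4)
river: ρ → (4,10,-7)
river: ρ → (-7,4,7)
ρ-cycle length = 10 (tail of 0 descent steps not counted)

10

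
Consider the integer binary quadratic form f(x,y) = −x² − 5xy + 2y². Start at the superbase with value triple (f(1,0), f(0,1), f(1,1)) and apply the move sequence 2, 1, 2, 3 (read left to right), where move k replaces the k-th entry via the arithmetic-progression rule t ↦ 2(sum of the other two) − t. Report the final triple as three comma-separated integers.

start (-1,2,-4) = (f(1,0),f(0,1),f(1,1))
replace slot 2: 2·((-1)+(-4)) − 2 = -12 → (-1,-12,-4)
replace slot 1: 2·((-12)+(-4)) − (-1) = -31 → (-31,-12,-4)
replace slot 2: 2·((-31)+(-4)) − (-12) = -58 → (-31,-58,-4)
replace slot 3: 2·((-31)+(-58)) − (-4) = -174 → (-31,-58,-174)

-31,-58,-174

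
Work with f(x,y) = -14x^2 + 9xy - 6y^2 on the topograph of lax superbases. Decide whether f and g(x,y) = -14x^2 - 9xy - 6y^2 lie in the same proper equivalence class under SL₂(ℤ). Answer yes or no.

D₁ = -255, D₂ = -255
f is negative-definite; reduce −f:
−f: flip: (14,-9,6)→(6,9,14)
−f: translate: b→-3 (≡9 mod 12), so (6,9,14)→(6,-3,11)
−f: reduced (well bottom): (6,-3,11) with a≤c, −a<b≤a
flip sign back: reduced form of f is (-6,3,-11)
g is negative-definite; reduce −g:
−g: flip: (14,9,6)→(6,-9,14)
−g: translate: b→3 (≡-9 mod 12), so (6,-9,14)→(6,3,11)
−g: reduced (well bottom): (6,3,11) with a≤c, −a<b≤a
flip sign back: reduced form of g is (-6,-3,-11)
reduced forms (-6, 3, -11) vs (-6, -3, -11) ⇒ inequivalent

no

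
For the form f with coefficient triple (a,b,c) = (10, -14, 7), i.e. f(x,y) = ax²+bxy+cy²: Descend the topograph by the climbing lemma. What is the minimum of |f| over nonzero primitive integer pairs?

translate: b→6 (≡-14 mod 20), so (10,-14,7)→(10,6,3)
flip: (10,6,3)→(3,-6,10)
translate: b→0 (≡-6 mod 6), so (3,-6,10)→(3,0,7)
reduced (well bottom): (3,0,7) with a≤c, −a<b≤a
well minimum = a = 3

3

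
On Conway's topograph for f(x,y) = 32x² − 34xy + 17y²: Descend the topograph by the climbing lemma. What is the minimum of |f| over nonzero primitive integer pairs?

translate: b→30 (≡-34 mod 64), so (32,-34,17)→(32,30,15)
flip: (32,30,15)→(15,-30,32)
translate: b→0 (≡-30 mod 30), so (15,-30,32)→(15,0,17)
reduced (well bottom): (15,0,17) with a≤c, −a<b≤a
well minimum = a = 15

15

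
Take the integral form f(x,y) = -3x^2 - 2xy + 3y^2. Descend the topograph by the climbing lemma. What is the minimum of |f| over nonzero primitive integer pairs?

descent: ρ → (3,2,-3)  [lands on river]
river: ρ → (-3,4,2)
river: ρ → (2,4,-3)
river: ρ → (-3,2,3)
river: ρ → (3,4,-2)
river: ρ → (-2,4,3)
closes: descent 1, river 6
min |a| on river = 2

2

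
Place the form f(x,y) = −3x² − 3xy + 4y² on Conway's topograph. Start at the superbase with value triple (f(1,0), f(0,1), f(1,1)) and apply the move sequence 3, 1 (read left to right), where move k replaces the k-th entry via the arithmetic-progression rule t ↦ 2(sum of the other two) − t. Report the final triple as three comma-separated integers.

start (-3,4,-2) = (f(1,0),f(0,1),f(1,1))
replace slot 3: 2·((-3)+4) − (-2) = 4 → (-3,4,4)
replace slot 1: 2·(4+4) − (-3) = 19 → (19,4,4)

19,4,4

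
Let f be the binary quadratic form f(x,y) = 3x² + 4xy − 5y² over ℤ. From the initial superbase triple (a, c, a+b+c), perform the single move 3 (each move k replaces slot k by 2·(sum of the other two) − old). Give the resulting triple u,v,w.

start (3,-5,2) = (f(1,0),f(0,1),f(1,1))
replace slot 3: 2·(3+(-5)) − 2 = -6 → (3,-5,-6)

3,-5,-6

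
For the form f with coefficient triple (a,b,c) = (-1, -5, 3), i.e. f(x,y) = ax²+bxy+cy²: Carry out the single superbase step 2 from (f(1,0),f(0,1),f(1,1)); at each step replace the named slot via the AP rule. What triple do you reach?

start (-1,3,-3) = (f(1,0),f(0,1),f(1,1))
replace slot 2: 2·((-1)+(-3)) − 3 = -11 → (-1,-11,-3)

-1,-11,-3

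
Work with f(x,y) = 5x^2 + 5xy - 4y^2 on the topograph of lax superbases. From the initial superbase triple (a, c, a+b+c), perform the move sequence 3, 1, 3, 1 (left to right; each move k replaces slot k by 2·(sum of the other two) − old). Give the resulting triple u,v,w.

start (5,-4,6) = (f(1,0),f(0,1),f(1,1))
replace slot 3: 2·(5+(-4)) − 6 = -4 → (5,-4,-4)
replace slot 1: 2·((-4)+(-4)) − 5 = -21 → (-21,-4,-4)
replace slot 3: 2·((-21)+(-4)) − (-4) = -46 → (-21,-4,-46)
replace slot 1: 2·((-4)+(-46)) − (-21) = -79 → (-79,-4,-46)

-79,-4,-46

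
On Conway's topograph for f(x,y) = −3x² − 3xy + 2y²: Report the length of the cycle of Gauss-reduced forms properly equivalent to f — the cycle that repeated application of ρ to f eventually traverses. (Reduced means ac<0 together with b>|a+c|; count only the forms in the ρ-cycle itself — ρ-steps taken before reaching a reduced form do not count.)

D = 33, ⌊√D⌋ = 5
descent: ρ → (2,3,-3)  [lands on river]
river: ρ → (-3,3,2)
river: ρ → (2,5,-1)
river: ρ → (-1,5,2)
ρ-cycle length = 4 (tail of 1 descent step not counted)

4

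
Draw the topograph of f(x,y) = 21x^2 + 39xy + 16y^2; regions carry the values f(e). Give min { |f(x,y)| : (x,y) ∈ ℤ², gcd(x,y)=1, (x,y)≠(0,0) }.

descent: ρ → (16,-7,-2)
descent: ρ → (-2,11,7)  [lands on river]
river: ρ → (7,3,-6)
river: ρ → (-6,9,4)
river: ρ → (4,7,-8)
river: ρ → (-8,9,3)
river: ρ → (3,9,-8)
river: ρ → (-8,7,4)
river: ρ → (4,9,-6)
river: ρ → (-6,3,7)
river: ρ → (7,11,-2)
river: ρ → (-2,13,1)
river: ρ → (1,13,-2)
closes: descent 2, river 12
min |a| on river = 1

1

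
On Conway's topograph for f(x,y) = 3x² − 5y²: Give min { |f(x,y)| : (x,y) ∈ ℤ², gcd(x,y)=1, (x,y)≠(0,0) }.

descent: ρ → (-5,0,3)
descent: ρ → (3,6,-2)  [lands on river]
river: ρ → (-2,6,3)
closes: descent 2, river 2
min |a| on river = 2

2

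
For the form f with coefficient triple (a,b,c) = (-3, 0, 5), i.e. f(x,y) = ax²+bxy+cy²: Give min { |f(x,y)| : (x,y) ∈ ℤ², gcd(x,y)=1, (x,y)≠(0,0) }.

descent: ρ → (5,0,-3)
descent: ρ → (-3,6,2)  [lands on river]
river: ρ → (2,6,-3)
closes: descent 2, river 2
min |a| on river = 2

2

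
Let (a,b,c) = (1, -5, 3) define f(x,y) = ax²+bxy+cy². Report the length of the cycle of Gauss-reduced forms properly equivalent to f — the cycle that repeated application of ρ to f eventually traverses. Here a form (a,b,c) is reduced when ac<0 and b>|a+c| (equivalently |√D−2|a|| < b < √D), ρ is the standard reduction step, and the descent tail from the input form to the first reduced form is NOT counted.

D = 13, ⌊√D⌋ = 3
descent: ρ → (3,-1,-1)
descent: ρ → (-1,3,1)  [lands on river]
river: ρ → (1,3,-1)
ρ-cycle length = 2 (tail of 2 descent steps not counted)

2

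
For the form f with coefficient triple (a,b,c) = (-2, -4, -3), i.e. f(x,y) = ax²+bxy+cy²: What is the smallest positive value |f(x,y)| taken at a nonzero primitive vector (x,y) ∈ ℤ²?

translate: b→0 (≡4 mod 4), so (2,4,3)→(2,0,1)
flip: (2,0,1)→(1,0,2)
reduced (well bottom): (1,0,2) with a≤c, −a<b≤a
well minimum |f| = |-1| = 1 (negative-definite)

1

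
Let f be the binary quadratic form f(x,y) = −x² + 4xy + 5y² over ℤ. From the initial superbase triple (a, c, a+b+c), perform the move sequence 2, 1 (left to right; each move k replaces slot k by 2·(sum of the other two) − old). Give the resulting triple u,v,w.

start (-1,5,8) = (f(1,0),f(0,1),f(1,1))
replace slot 2: 2·((-1)+8) − 5 = 9 → (-1,9,8)
replace slot 1: 2·(9+8) − (-1) = 35 → (35,9,8)

35,9,8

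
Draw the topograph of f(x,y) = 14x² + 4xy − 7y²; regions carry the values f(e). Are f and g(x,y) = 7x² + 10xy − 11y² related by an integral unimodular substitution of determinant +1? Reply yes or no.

D₁ = 408, D₂ = 408
river cycle of f (length 6): (-7, 10, 11), (11, 12, -6), (-6, 12, 11), (11, 10, -7), (-7, 18, 3), (3, 18, -7)
river cycle of g (length 6): (-11, 12, 6), (6, 12, -11), (-11, 10, 7), (7, 18, -3), (-3, 18, 7), (7, 10, -11)
cycles differ ⇒ inequivalent

no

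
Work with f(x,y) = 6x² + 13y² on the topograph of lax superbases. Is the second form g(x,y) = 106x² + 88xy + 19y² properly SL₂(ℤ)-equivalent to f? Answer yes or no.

D₁ = -312, D₂ = -312
f: reduced (well bottom): (6,0,13) with a≤c, −a<b≤a
g: flip: (106,88,19)→(19,-88,106)
g: translate: b→-12 (≡-88 mod 38), so (19,-88,106)→(19,-12,6)
g: flip: (19,-12,6)→(6,12,19)
g: translate: b→0 (≡12 mod 12), so (6,12,19)→(6,0,13)
g: reduced (well bottom): (6,0,13) with a≤c, −a<b≤a
reduced forms (6, 0, 13) vs (6, 0, 13) ⇒ equivalent

yes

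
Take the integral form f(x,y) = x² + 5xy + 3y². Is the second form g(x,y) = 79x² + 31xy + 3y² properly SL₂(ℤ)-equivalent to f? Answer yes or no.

D₁ = 13, D₂ = 13
river cycle of f (length 2): (-1, 3, 1), (1, 3, -1)
river cycle of g (length 2): (-1, 3, 1), (1, 3, -1)
cycles coincide ⇒ equivalent

yes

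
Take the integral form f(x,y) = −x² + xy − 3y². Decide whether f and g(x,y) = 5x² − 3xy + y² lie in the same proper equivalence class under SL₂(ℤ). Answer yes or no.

D₁ = -11, D₂ = -11
f is negative-definite; reduce −f:
−f: translate: b→1 (≡-1 mod 2), so (1,-1,3)→(1,1,3)
−f: reduced (well bottom): (1,1,3) with a≤c, −a<b≤a
flip sign back: reduced form of f is (-1,-1,-3)
g: flip: (5,-3,1)→(1,3,5)
g: translate: b→1 (≡3 mod 2), so (1,3,5)→(1,1,3)
g: reduced (well bottom): (1,1,3) with a≤c, −a<b≤a
reduced forms (-1, -1, -3) vs (1, 1, 3) ⇒ inequivalent

no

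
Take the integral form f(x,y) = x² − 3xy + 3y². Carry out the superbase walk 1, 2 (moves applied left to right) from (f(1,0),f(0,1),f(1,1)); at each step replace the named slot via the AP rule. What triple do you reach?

start (1,3,1) = (f(1,0),f(0,1),f(1,1))
replace slot 1: 2·(3+1) − 1 = 7 → (7,3,1)
replace slot 2: 2·(7+1) − 3 = 13 → (7,13,1)

7,13,1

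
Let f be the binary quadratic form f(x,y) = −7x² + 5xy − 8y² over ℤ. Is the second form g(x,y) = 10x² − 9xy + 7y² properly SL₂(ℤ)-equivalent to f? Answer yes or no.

D₁ = -199, D₂ = -199
f is negative-definite; reduce −f:
−f: reduced (well bottom): (7,-5,8) with a≤c, −a<b≤a
flip sign back: reduced form of f is (-7,5,-8)
g: flip: (10,-9,7)→(7,9,10)
g: translate: b→-5 (≡9 mod 14), so (7,9,10)→(7,-5,8)
g: reduced (well bottom): (7,-5,8) with a≤c, −a<b≤a
reduced forms (-7, 5, -8) vs (7, -5, 8) ⇒ inequivalent

no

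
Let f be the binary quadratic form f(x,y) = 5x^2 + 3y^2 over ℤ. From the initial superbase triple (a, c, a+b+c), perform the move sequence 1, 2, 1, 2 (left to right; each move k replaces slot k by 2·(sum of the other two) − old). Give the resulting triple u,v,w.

start (5,3,8) = (f(1,0),f(0,1),f(1,1))
replace slot 1: 2·(3+8) − 5 = 17 → (17,3,8)
replace slot 2: 2·(17+8) − 3 = 47 → (17,47,8)
replace slot 1: 2·(47+8) − 17 = 93 → (93,47,8)
replace slot 2: 2·(93+8) − 47 = 155 → (93,155,8)

93,155,8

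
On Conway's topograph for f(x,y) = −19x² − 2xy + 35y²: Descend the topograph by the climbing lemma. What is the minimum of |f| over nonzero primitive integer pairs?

descent: ρ → (35,2,-19)
descent: ρ → (-19,36,18)  [lands on river]
river: ρ → (18,36,-19)
river: ρ → (-19,40,14)
river: ρ → (14,44,-13)
river: ρ → (-13,34,29)
river: ρ → (29,24,-18)
river: ρ → (-18,48,5)
river: ρ → (5,42,-45)
river: ρ → (-45,48,2)
river: ρ → (2,48,-45)
river: ρ → (-45,42,5)
river: ρ → (5,48,-18)
river: ρ → (-18,24,29)
river: ρ → (29,34,-13)
river: ρ → (-13,44,14)
river: ρ → (14,40,-19)
closes: descent 2, river 16
min |a| on river = 2

2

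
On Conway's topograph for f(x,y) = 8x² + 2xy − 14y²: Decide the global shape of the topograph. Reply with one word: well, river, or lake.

D = b²−4ac = 2² − 4·8·(-14) = 452
D > 0 non-square ⇒ indefinite ⇒ periodic river

river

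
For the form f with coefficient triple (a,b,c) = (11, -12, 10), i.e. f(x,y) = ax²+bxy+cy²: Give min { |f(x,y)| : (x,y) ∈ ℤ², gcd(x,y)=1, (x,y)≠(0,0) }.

translate: b→10 (≡-12 mod 22), so (11,-12,10)→(11,10,9)
flip: (11,10,9)→(9,-10,11)
translate: b→8 (≡-10 mod 18), so (9,-10,11)→(9,8,10)
reduced (well bottom): (9,8,10) with a≤c, −a<b≤a
well minimum = a = 9

9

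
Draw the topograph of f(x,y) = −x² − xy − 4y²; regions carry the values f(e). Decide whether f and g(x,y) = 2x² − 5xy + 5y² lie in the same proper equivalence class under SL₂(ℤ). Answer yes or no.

D₁ = -15, D₂ = -15
f is negative-definite; reduce −f:
−f: reduced (well bottom): (1,1,4) with a≤c, −a<b≤a
flip sign back: reduced form of f is (-1,-1,-4)
g: translate: b→-1 (≡-5 mod 4), so (2,-5,5)→(2,-1,2)
g: flip: (2,-1,2)→(2,1,2)
g: reduced (well bottom): (2,1,2) with a≤c, −a<b≤a
reduced forms (-1, -1, -4) vs (2, 1, 2) ⇒ inequivalent

no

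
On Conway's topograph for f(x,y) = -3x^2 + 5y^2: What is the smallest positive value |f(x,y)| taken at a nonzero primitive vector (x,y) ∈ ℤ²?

descent: ρ → (5,0,-3)
descent: ρ → (-3,6,2)  [lands on river]
river: ρ → (2,6,-3)
closes: descent 2, river 2
min |a| on river = 2

2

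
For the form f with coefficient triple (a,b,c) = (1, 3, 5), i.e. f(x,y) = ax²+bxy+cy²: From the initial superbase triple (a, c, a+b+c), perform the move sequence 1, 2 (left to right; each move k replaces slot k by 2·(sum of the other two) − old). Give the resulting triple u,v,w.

start (1,5,9) = (f(1,0),f(0,1),f(1,1))
replace slot 1: 2·(5+9) − 1 = 27 → (27,5,9)
replace slot 2: 2·(27+9) − 5 = 67 → (27,67,9)

27,67,9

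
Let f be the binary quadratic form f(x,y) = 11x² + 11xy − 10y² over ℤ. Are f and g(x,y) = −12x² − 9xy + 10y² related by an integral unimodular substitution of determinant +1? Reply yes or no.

D₁ = 561, D₂ = 561
river cycle of f (length 16): (-10, 9, 12), (12, 15, -7), (-7, 13, 14), (14, 15, -6), (-6, 21, 5), (5, 19, -10), (-10, 21, 3), (3, 21, -10), (-10, 19, 5), (5, 21, -6), … (6 more)
river cycle of g (length 16): (10, 9, -12), (-12, 15, 7), (7, 13, -14), (-14, 15, 6), (6, 21, -5), (-5, 19, 10), (10, 21, -3), (-3, 21, 10), (10, 19, -5), (-5, 21, 6), … (6 more)
cycles differ ⇒ inequivalent

no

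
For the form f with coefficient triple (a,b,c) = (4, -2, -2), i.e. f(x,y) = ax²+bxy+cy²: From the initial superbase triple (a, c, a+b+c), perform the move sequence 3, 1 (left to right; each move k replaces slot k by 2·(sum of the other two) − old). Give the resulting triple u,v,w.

start (4,-2,0) = (f(1,0),f(0,1),f(1,1))
replace slot 3: 2·(4+(-2)) − 0 = 4 → (4,-2,4)
replace slot 1: 2·((-2)+4) − 4 = 0 → (0,-2,4)

0,-2,4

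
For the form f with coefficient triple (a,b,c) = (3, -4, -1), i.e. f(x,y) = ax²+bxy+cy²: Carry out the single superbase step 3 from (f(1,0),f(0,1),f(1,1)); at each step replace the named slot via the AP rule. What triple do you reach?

start (3,-1,-2) = (f(1,0),f(0,1),f(1,1))
replace slot 3: 2·(3+(-1)) − (-2) = 6 → (3,-1,6)

3,-1,6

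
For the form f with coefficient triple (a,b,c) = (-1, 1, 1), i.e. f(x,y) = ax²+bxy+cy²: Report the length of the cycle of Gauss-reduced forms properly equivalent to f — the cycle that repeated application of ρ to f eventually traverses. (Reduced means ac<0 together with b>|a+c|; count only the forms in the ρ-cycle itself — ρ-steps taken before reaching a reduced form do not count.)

D = 5, ⌊√D⌋ = 2
river: ρ → (1,1,-1)
river: ρ → (-1,1,1)
ρ-cycle length = 2 (tail of 0 descent steps not counted)

2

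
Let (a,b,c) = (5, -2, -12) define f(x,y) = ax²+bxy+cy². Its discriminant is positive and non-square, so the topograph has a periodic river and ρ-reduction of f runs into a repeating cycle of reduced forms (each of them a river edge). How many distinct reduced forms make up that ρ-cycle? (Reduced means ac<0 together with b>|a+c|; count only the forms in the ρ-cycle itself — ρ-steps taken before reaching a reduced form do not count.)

D = 244, ⌊√D⌋ = 15
descent: ρ → (-12,2,5)
descent: ρ → (5,8,-9)  [lands on river]
river: ρ → (-9,10,4)
river: ρ → (4,14,-3)
river: ρ → (-3,10,12)
river: ρ → (12,14,-1)
river: ρ → (-1,14,12)
river: ρ → (12,10,-3)
river: ρ → (-3,14,4)
river: ρ → (4,10,-9)
river: ρ → (-9,8,5)
river: ρ → (5,12,-5)
river: ρ → (-5,8,9)
river: ρ → (9,10,-4)
river: ρ → (-4,14,3)
river: ρ → (3,10,-12)
river: ρ → (-12,14,1)
river: ρ → (1,14,-12)
river: ρ → (-12,10,3)
river: ρ → (3,14,-4)
river: ρ → (-4,10,9)
river: ρ → (9,8,-5)
river: ρ → (-5,12,5)
ρ-cycle length = 22 (tail of 2 descent steps not counted)

22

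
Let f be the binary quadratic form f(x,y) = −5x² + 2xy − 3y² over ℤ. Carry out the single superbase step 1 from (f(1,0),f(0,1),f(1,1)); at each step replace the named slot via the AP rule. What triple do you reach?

start (-5,-3,-6) = (f(1,0),f(0,1),f(1,1))
replace slot 1: 2·((-3)+(-6)) − (-5) = -13 → (-13,-3,-6)

-13,-3,-6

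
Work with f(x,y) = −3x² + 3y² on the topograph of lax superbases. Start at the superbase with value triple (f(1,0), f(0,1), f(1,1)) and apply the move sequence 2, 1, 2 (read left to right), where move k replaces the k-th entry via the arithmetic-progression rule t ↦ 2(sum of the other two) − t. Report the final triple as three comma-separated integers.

start (-3,3,0) = (f(1,0),f(0,1),f(1,1))
replace slot 2: 2·((-3)+0) − 3 = -9 → (-3,-9,0)
replace slot 1: 2·((-9)+0) − (-3) = -15 → (-15,-9,0)
replace slot 2: 2·((-15)+0) − (-9) = -21 → (-15,-21,0)

-15,-21,0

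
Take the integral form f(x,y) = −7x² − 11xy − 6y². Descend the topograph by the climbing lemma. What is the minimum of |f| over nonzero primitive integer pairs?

translate: b→-3 (≡11 mod 14), so (7,11,6)→(7,-3,2)
flip: (7,-3,2)→(2,3,7)
translate: b→-1 (≡3 mod 4), so (2,3,7)→(2,-1,6)
reduced (well bottom): (2,-1,6) with a≤c, −a<b≤a
well minimum |f| = |-2| = 2 (negative-definite)

2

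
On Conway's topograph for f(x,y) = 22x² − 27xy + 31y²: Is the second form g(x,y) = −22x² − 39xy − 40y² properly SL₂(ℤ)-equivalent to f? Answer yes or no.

D₁ = -1999, D₂ = -1999
f: translate: b→17 (≡-27 mod 44), so (22,-27,31)→(22,17,26)
f: reduced (well bottom): (22,17,26) with a≤c, −a<b≤a
g is negative-definite; reduce −g:
−g: translate: b→-5 (≡39 mod 44), so (22,39,40)→(22,-5,23)
−g: reduced (well bottom): (22,-5,23) with a≤c, −a<b≤a
flip sign back: reduced form of g is (-22,5,-23)
reduced forms (22, 17, 26) vs (-22, 5, -23) ⇒ inequivalent

no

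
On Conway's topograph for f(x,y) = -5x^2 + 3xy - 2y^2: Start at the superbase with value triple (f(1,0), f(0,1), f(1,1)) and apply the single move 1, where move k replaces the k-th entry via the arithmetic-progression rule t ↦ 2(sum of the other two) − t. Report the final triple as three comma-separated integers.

start (-5,-2,-4) = (f(1,0),f(0,1),f(1,1))
replace slot 1: 2·((-2)+(-4)) − (-5) = -7 → (-7,-2,-4)

-7,-2,-4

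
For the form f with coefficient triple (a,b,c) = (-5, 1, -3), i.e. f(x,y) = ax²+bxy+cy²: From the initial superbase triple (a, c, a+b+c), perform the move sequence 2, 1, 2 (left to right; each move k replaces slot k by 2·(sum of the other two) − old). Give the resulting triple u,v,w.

start (-5,-3,-7) = (f(1,0),f(0,1),f(1,1))
replace slot 2: 2·((-5)+(-7)) − (-3) = -21 → (-5,-21,-7)
replace slot 1: 2·((-21)+(-7)) − (-5) = -51 → (-51,-21,-7)
replace slot 2: 2·((-51)+(-7)) − (-21) = -95 → (-51,-95,-7)

-51,-95,-7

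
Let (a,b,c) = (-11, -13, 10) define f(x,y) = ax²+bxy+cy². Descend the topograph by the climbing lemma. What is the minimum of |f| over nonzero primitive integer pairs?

descent: ρ → (10,13,-11)  [lands on river]
river: ρ → (-11,9,12)
river: ρ → (12,15,-8)
river: ρ → (-8,17,10)
river: ρ → (10,23,-2)
river: ρ → (-2,21,21)
river: ρ → (21,21,-2)
river: ρ → (-2,23,10)
river: ρ → (10,17,-8)
river: ρ → (-8,15,12)
river: ρ → (12,9,-11)
river: ρ → (-11,13,10)
river: ρ → (10,7,-14)
river: ρ → (-14,21,3)
river: ρ → (3,21,-14)
river: ρ → (-14,7,10)
closes: descent 1, river 16
min |a| on river = 2

2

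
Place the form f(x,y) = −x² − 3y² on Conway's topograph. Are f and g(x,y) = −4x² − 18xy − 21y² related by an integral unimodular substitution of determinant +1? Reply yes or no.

D₁ = -12, D₂ = -12
f is negative-definite; reduce −f:
−f: reduced (well bottom): (1,0,3) with a≤c, −a<b≤a
flip sign back: reduced form of f is (-1,0,-3)
g is negative-definite; reduce −g:
−g: translate: b→2 (≡18 mod 8), so (4,18,21)→(4,2,1)
−g: flip: (4,2,1)→(1,-2,4)
−g: translate: b→0 (≡-2 mod 2), so (1,-2,4)→(1,0,3)
−g: reduced (well bottom): (1,0,3) with a≤c, −a<b≤a
flip sign back: reduced form of g is (-1,0,-3)
reduced forms (-1, 0, -3) vs (-1, 0, -3) ⇒ equivalent

yes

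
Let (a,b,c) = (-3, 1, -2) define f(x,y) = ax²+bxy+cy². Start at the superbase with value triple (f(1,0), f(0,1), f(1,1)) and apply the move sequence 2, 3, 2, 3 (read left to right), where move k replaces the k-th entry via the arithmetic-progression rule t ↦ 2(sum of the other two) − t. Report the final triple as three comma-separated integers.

start (-3,-2,-4) = (f(1,0),f(0,1),f(1,1))
replace slot 2: 2·((-3)+(-4)) − (-2) = -12 → (-3,-12,-4)
replace slot 3: 2·((-3)+(-12)) − (-4) = -26 → (-3,-12,-26)
replace slot 2: 2·((-3)+(-26)) − (-12) = -46 → (-3,-46,-26)
replace slot 3: 2·((-3)+(-46)) − (-26) = -72 → (-3,-46,-72)

-3,-46,-72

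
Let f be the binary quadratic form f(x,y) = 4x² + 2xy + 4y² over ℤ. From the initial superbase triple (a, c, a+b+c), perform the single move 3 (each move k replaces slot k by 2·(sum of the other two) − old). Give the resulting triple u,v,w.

start (4,4,10) = (f(1,0),f(0,1),f(1,1))
replace slot 3: 2·(4+4) − 10 = 6 → (4,4,6)

4,4,6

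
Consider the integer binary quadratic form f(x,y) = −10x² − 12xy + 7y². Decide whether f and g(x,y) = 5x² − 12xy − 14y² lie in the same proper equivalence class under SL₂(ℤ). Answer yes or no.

D₁ = 424, D₂ = 424
river cycle of f (length 18): (7, 12, -10), (-10, 8, 9), (9, 10, -9), (-9, 8, 10), (10, 12, -7), (-7, 16, 6), (6, 20, -1), (-1, 20, 6), (6, 16, -7), (-7, 12, 10), … (8 more)
river cycle of g (length 14): (-14, 12, 5), (5, 18, -5), (-5, 12, 14), (14, 16, -3), (-3, 20, 2), (2, 20, -3), (-3, 16, 14), (14, 12, -5), (-5, 18, 5), (5, 12, -14), … (4 more)
cycles differ ⇒ inequivalent

no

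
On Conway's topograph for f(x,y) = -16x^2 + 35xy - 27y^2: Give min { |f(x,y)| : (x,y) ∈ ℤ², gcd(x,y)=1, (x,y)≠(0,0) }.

translate: b→-3 (≡-35 mod 32), so (16,-35,27)→(16,-3,8)
flip: (16,-3,8)→(8,3,16)
reduced (well bottom): (8,3,16) with a≤c, −a<b≤a
well minimum |f| = |-8| = 8 (negative-definite)

8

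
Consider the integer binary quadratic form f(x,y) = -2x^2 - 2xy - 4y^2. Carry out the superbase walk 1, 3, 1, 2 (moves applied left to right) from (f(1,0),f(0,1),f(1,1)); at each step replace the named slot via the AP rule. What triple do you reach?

start (-2,-4,-8) = (f(1,0),f(0,1),f(1,1))
replace slot 1: 2·((-4)+(-8)) − (-2) = -22 → (-22,-4,-8)
replace slot 3: 2·((-22)+(-4)) − (-8) = -44 → (-22,-4,-44)
replace slot 1: 2·((-4)+(-44)) − (-22) = -74 → (-74,-4,-44)
replace slot 2: 2·((-74)+(-44)) − (-4) = -232 → (-74,-232,-44)

-74,-232,-44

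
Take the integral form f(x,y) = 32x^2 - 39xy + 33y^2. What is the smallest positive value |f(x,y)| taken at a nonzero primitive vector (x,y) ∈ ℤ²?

translate: b→25 (≡-39 mod 64), so (32,-39,33)→(32,25,26)
flip: (32,25,26)→(26,-25,32)
reduced (well bottom): (26,-25,32) with a≤c, −a<b≤a
well minimum = a = 26

26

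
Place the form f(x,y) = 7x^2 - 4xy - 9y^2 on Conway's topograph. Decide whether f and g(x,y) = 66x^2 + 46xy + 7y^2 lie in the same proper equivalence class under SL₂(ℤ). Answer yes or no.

D₁ = 268, D₂ = 268
river cycle of f (length 10): (-9, 4, 7), (7, 10, -6), (-6, 14, 3), (3, 16, -1), (-1, 16, 3), (3, 14, -6), (-6, 10, 7), (7, 4, -9), (-9, 14, 2), (2, 14, -9)
river cycle of g (length 10): (7, 10, -6), (-6, 14, 3), (3, 16, -1), (-1, 16, 3), (3, 14, -6), (-6, 10, 7), (7, 4, -9), (-9, 14, 2), (2, 14, -9), (-9, 4, 7)
cycles coincide ⇒ equivalent

yes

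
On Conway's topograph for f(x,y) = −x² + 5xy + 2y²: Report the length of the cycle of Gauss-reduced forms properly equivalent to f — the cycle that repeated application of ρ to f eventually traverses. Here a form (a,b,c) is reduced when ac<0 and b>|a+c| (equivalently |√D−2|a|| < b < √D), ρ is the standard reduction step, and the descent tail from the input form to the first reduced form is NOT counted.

D = 33, ⌊√D⌋ = 5
river: ρ → (2,3,-3)
river: ρ → (-3,3,2)
river: ρ → (2,5,-1)
river: ρ → (-1,5,2)
ρ-cycle length = 4 (tail of 0 descent steps not counted)

4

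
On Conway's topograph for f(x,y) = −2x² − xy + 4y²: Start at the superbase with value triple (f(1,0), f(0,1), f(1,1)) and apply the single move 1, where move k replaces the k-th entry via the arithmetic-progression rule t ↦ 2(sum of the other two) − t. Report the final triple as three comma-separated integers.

start (-2,4,1) = (f(1,0),f(0,1),f(1,1))
replace slot 1: 2·(4+1) − (-2) = 12 → (12,4,1)

12,4,1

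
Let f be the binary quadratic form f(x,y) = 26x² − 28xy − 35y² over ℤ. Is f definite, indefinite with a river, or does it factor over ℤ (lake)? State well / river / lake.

D = b²−4ac = (-28)² − 4·26·(-35) = 4424
D > 0 non-square ⇒ indefinite ⇒ periodic river

river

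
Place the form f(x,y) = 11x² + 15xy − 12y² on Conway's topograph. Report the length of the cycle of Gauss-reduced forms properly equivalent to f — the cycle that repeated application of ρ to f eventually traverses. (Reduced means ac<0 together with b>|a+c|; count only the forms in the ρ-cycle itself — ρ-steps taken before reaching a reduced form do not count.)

D = 753, ⌊√D⌋ = 27
river: ρ → (-12,9,14)
river: ρ → (14,19,-7)
river: ρ → (-7,23,8)
river: ρ → (8,25,-4)
river: ρ → (-4,23,14)
river: ρ → (14,5,-13)
river: ρ → (-13,21,6)
river: ρ → (6,27,-1)
river: ρ → (-1,27,6)
river: ρ → (6,21,-13)
river: ρ → (-13,5,14)
river: ρ → (14,23,-4)
river: ρ → (-4,25,8)
river: ρ → (8,23,-7)
river: ρ → (-7,19,14)
river: ρ → (14,9,-12)
river: ρ → (-12,15,11)
river: ρ → (11,7,-16)
river: ρ → (-16,25,2)
river: ρ → (2,27,-3)
river: ρ → (-3,27,2)
river: ρ → (2,25,-16)
river: ρ → (-16,7,11)
river: ρ → (11,15,-12)
ρ-cycle length = 24 (tail of 0 descent steps not counted)

24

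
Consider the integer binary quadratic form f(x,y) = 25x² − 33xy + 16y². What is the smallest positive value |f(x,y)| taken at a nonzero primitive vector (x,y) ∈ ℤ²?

translate: b→17 (≡-33 mod 50), so (25,-33,16)→(25,17,8)
flip: (25,17,8)→(8,-17,25)
translate: b→-1 (≡-17 mod 16), so (8,-17,25)→(8,-1,16)
reduced (well bottom): (8,-1,16) with a≤c, −a<b≤a
well minimum = a = 8

8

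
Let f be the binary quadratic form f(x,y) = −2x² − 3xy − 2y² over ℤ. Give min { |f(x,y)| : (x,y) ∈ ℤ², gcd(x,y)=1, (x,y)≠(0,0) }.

translate: b→-1 (≡3 mod 4), so (2,3,2)→(2,-1,1)
flip: (2,-1,1)→(1,1,2)
reduced (well bottom): (1,1,2) with a≤c, −a<b≤a
well minimum |f| = |-1| = 1 (negative-definite)

1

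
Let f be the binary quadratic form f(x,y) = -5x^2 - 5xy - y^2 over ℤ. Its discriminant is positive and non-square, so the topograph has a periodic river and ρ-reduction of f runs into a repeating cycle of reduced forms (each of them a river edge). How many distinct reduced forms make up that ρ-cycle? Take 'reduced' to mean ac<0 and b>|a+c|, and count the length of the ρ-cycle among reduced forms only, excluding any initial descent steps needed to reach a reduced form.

D = 5, ⌊√D⌋ = 2
descent: ρ → (-1,1,1)  [lands on river]
river: ρ → (1,1,-1)
ρ-cycle length = 2 (tail of 1 descent step not counted)

2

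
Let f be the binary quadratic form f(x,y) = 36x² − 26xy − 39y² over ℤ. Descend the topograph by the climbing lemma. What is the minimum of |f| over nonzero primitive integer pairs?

descent: ρ → (-39,26,36)  [lands on river]
river: ρ → (36,46,-29)
river: ρ → (-29,70,12)
river: ρ → (12,74,-17)
river: ρ → (-17,62,36)
river: ρ → (36,10,-43)
river: ρ → (-43,76,3)
river: ρ → (3,74,-68)
river: ρ → (-68,62,9)
river: ρ → (9,64,-61)
river: ρ → (-61,58,12)
river: ρ → (12,62,-51)
river: ρ → (-51,40,23)
river: ρ → (23,52,-39)
closes: descent 1, river 14
min |a| on river = 3

3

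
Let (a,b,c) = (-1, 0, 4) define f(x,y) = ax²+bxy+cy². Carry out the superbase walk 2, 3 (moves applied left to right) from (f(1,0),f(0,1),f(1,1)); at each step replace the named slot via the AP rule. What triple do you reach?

start (-1,4,3) = (f(1,0),f(0,1),f(1,1))
replace slot 2: 2·((-1)+3) − 4 = 0 → (-1,0,3)
replace slot 3: 2·((-1)+0) − 3 = -5 → (-1,0,-5)

-1,0,-5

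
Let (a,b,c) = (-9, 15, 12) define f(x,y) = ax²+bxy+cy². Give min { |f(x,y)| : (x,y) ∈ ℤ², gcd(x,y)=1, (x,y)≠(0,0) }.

river: ρ → (12,9,-12)
river: ρ → (-12,15,9)
river: ρ → (9,21,-6)
river: ρ → (-6,15,18)
river: ρ → (18,21,-3)
river: ρ → (-3,21,18)
river: ρ → (18,15,-6)
river: ρ → (-6,21,9)
river: ρ → (9,15,-12)
river: ρ → (-12,9,12)
river: ρ → (12,15,-9)
river: ρ → (-9,21,6)
river: ρ → (6,15,-18)
river: ρ → (-18,21,3)
river: ρ → (3,21,-18)
river: ρ → (-18,15,6)
river: ρ → (6,21,-9)
river: ρ → (-9,15,12)
closes: descent 0, river 18
min |a| on river = 3

3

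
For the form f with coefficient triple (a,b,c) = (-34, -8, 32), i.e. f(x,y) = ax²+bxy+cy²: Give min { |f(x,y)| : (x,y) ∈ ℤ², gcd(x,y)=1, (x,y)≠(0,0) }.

descent: ρ → (32,8,-34)  [lands on river]
river: ρ → (-34,60,6)
river: ρ → (6,60,-34)
river: ρ → (-34,8,32)
river: ρ → (32,56,-10)
river: ρ → (-10,64,8)
river: ρ → (8,64,-10)
river: ρ → (-10,56,32)
closes: descent 1, river 8
min |a| on river = 6

6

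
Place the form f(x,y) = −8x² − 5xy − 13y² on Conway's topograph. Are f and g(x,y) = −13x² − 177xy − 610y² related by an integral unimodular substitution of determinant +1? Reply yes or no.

D₁ = -391, D₂ = -391
f is negative-definite; reduce −f:
−f: reduced (well bottom): (8,5,13) with a≤c, −a<b≤a
flip sign back: reduced form of f is (-8,-5,-13)
g is negative-definite; reduce −g:
−g: translate: b→-5 (≡177 mod 26), so (13,177,610)→(13,-5,8)
−g: flip: (13,-5,8)→(8,5,13)
−g: reduced (well bottom): (8,5,13) with a≤c, −a<b≤a
flip sign back: reduced form of g is (-8,-5,-13)
reduced forms (-8, -5, -13) vs (-8, -5, -13) ⇒ equivalent

yes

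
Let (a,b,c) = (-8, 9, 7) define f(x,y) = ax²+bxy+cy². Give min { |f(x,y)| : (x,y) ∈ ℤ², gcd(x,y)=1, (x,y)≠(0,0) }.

river: ρ → (7,5,-10)
river: ρ → (-10,15,2)
river: ρ → (2,17,-2)
river: ρ → (-2,15,10)
river: ρ → (10,5,-7)
river: ρ → (-7,9,8)
river: ρ → (8,7,-8)
river: ρ → (-8,9,7)
closes: descent 0, river 8
min |a| on river = 2

2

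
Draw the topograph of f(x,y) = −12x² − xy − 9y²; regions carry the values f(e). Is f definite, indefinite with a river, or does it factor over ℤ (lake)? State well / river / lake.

D = b²−4ac = (-1)² − 4·(-12)·(-9) = -431
D < 0 ⇒ definite ⇒ every region one sign ⇒ single well

well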